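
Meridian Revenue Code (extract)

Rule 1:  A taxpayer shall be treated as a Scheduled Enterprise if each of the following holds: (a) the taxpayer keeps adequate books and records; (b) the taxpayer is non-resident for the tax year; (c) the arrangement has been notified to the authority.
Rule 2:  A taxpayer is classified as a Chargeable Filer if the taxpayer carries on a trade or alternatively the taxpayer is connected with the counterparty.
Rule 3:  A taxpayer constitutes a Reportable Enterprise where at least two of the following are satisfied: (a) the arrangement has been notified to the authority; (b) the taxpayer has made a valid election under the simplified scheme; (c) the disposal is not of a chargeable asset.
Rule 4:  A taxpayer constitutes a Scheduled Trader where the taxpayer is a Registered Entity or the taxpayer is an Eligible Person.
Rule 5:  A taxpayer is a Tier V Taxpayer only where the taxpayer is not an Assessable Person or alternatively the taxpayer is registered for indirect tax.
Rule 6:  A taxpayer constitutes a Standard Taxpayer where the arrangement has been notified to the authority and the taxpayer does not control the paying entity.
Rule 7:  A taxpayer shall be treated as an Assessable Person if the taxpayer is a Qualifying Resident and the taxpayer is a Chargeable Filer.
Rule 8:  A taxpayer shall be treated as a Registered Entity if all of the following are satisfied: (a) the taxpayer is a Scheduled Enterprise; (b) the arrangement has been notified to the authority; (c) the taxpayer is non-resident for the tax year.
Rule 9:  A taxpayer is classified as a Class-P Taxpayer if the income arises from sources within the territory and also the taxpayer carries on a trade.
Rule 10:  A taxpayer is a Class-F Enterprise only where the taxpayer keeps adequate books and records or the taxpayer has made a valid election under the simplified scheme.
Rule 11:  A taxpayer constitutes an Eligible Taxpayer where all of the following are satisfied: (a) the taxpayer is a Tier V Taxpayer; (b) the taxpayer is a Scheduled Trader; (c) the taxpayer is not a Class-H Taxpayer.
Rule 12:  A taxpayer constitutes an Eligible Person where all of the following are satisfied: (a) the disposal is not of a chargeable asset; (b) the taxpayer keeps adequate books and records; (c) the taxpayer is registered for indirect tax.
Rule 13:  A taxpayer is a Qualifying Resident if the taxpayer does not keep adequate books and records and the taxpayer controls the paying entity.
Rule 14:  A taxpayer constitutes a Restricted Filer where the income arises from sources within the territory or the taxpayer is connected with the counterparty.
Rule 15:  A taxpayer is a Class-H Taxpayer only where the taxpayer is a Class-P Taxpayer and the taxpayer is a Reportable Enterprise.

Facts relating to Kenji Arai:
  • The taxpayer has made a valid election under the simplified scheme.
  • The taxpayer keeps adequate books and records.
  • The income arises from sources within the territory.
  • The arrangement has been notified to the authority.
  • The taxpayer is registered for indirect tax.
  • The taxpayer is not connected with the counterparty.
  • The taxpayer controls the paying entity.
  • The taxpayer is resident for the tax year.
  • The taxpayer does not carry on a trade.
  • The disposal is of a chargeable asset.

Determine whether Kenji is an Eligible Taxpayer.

No

rule 13 — Qualifying Resident: [the taxpayer does not keep adequate books and records? no] AND [the taxpayer controls the paying entity? yes] → not satisfied.
rule 2 — Chargeable Filer: [the taxpayer carries on a trade? no] OR [the taxpayer is connected with the counterparty? no] → not satisfied.
rule 7 — Assessable Person: [Qualifying Resident (rule 13)? no] AND [Chargeable Filer (rule 2)? no] → not satisfied.
rule 5 — Tier V Taxpayer: [not an Assessable Person (rule 7)? yes] OR [the taxpayer is registered for indirect tax? yes] → satisfied.
rule 1 — Scheduled Enterprise: [the taxpayer keeps adequate books and records? yes] AND [the taxpayer is non-resident for the tax year? no] AND [the arrangement has been notified to the authority? yes] → not satisfied.
rule 8 — Registered Entity: [Scheduled Enterprise (rule 1)? no] AND [the arrangement has been notified to the authority? yes] AND [the taxpayer is non-resident for the tax year? no] → not satisfied.
rule 12 — Eligible Person: [the disposal is not of a chargeable asset? no] AND [the taxpayer keeps adequate books and records? yes] AND [the taxpayer is registered for indirect tax? yes] → not satisfied.
rule 4 — Scheduled Trader: [Registered Entity (rule 8)? no] OR [Eligible Person (rule 12)? no] → not satisfied.
rule 9 — Class-P Taxpayer: [the income arises from sources within the territory? yes] AND [the taxpayer carries on a trade? no] → not satisfied.
rule 3 — Reportable Enterprise: the arrangement has been notified to the authority? yes; the taxpayer has made a valid election under the simplified scheme? yes; the disposal is not of a chargeable asset? no — 2 of 3 hold (need ≥2) → satisfied.
rule 15 — Class-H Taxpayer: [Class-P Taxpayer (rule 9)? no] AND [Reportable Enterprise (rule 3)? yes] → not satisfied.
rule 11 — Eligible Taxpayer: [Tier V Taxpayer (rule 5)? yes] AND [Scheduled Trader (rule 4)? no] AND [not a Class-H Taxpayer (rule 15)? yes] → not satisfied.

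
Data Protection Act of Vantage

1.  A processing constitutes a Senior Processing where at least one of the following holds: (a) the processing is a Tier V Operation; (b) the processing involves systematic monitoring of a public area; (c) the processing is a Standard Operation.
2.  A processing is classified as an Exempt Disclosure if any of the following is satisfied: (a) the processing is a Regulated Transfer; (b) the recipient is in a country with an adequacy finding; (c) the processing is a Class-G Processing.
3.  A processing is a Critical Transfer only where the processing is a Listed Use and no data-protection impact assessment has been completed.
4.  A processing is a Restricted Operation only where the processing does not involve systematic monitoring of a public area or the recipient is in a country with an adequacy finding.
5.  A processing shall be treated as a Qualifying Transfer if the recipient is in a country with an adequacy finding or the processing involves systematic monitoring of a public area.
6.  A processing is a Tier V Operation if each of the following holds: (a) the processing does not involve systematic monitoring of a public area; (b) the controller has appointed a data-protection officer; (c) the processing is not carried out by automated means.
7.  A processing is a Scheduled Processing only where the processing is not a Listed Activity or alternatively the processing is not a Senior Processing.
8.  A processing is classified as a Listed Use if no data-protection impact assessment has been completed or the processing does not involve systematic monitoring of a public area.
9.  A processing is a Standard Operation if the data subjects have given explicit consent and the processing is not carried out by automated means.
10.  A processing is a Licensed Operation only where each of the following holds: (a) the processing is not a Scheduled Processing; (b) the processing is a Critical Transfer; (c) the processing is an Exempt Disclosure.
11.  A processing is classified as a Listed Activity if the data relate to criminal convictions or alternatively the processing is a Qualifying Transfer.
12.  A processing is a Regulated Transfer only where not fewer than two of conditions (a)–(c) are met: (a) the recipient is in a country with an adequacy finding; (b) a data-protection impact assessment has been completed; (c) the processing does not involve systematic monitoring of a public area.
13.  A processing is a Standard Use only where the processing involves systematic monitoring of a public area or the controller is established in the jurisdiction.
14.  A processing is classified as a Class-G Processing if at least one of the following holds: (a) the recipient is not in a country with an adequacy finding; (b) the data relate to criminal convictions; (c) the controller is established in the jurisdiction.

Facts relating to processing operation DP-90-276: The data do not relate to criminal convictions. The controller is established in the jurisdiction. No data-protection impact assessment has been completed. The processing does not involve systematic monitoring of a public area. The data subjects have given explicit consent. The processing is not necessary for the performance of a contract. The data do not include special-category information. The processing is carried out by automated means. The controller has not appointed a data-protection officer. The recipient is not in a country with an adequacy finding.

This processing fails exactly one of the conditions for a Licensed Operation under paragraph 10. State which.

Scheduled Processing

Under paragraph 5: the recipient is in a country with an adequacy finding? no; or the processing involves systematic monitoring of a public area? no. So the processing is not a Qualifying Transfer.
Under paragraph 11: the data relate to criminal convictions? no; or Qualifying Transfer (paragraph 5)? no. So the processing is not a Listed Activity.
Under paragraph 6: the processing does not involve systematic monitoring of a public area? yes; and the controller has appointed a data-protection officer? no; and the processing is not carried out by automated means? no. So the processing is not a Tier V Operation.
Under paragraph 9: the data subjects have given explicit consent? yes; and the processing is not carried out by automated means? no. So the processing is not a Standard Operation.
Under paragraph 1: Tier V Operation (paragraph 6)? no; or the processing involves systematic monitoring of a public area? no; or Standard Operation (paragraph 9)? no. So the processing is not a Senior Processing.
Under paragraph 7: not a Listed Activity (paragraph 11)? yes; or not a Senior Processing (paragraph 1)? yes. So the processing is a Scheduled Processing.
Under paragraph 8: no data-protection impact assessment has been completed? yes; or the processing does not involve systematic monitoring of a public area? yes. So the processing is a Listed Use.
Under paragraph 3: Listed Use (paragraph 8)? yes; and no data-protection impact assessment has been completed? yes. So the processing is a Critical Transfer.
Under paragraph 12: the recipient is in a country with an adequacy finding? no; a data-protection impact assessment has been completed? no; the processing does not involve systematic monitoring of a public area? yes — 1 of 3 hold (need ≥2) → not satisfied.
Under paragraph 14: the recipient is not in a country with an adequacy finding? yes; or the data relate to criminal convictions? no; or the controller is established in the jurisdiction? yes. So the processing is a Class-G Processing.
Under paragraph 2: Regulated Transfer (paragraph 12)? no; or the recipient is in a country with an adequacy finding? no; or Class-G Processing (paragraph 14)? yes. So the processing is an Exempt Disclosure.
Under paragraph 10: not a Scheduled Processing (paragraph 7)? no; and Critical Transfer (paragraph 3)? yes; and Exempt Disclosure (paragraph 2)? yes. So the processing is not a Licensed Operation.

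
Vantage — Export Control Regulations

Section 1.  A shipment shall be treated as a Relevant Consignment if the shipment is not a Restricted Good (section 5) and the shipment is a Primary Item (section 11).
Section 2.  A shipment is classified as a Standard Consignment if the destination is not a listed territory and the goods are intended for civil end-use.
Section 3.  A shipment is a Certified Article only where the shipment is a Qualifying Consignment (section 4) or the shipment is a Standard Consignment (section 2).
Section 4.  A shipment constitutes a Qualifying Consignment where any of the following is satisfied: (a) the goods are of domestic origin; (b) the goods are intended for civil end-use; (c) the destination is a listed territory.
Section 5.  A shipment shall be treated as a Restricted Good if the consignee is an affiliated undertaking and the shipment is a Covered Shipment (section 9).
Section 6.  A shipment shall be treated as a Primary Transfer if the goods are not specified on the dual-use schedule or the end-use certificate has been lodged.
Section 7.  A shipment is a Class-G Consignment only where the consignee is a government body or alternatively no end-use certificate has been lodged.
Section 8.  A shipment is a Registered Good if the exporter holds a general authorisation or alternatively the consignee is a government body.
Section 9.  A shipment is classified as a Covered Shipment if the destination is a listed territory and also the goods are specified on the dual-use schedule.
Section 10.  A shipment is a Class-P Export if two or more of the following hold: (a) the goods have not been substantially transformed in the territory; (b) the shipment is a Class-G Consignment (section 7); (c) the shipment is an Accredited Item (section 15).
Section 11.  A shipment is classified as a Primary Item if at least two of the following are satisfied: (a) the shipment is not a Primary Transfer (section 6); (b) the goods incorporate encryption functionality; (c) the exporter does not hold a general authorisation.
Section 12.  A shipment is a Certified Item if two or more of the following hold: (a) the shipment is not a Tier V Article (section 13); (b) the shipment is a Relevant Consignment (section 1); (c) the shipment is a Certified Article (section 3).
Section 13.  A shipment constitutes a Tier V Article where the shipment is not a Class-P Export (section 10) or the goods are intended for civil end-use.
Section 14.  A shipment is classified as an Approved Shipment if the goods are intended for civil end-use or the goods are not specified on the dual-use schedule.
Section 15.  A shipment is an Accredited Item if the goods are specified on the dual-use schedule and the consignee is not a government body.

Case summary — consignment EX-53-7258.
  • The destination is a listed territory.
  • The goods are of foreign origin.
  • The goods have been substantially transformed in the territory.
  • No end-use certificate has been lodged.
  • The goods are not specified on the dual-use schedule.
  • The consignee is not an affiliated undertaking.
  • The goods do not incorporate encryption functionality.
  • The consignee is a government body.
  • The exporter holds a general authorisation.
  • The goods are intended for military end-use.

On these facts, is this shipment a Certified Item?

No

Under section 7: the consignee is a government body? yes; or no end-use certificate has been lodged? yes. So the shipment is a Class-G Consignment.
Under section 15: the goods are specified on the dual-use schedule? no; and the consignee is not a government body? no. So the shipment is not an Accredited Item.
Under section 10: the goods have not been substantially transformed in the territory? no; Class-G Consignment (section 7)? yes; Accredited Item (section 15)? no — 1 of 3 hold (need ≥2) → not satisfied.
Under section 13: not a Class-P Export (section 10)? yes; or the goods are intended for civil end-use? no. So the shipment is a Tier V Article.
Under section 9: the destination is a listed territory? yes; and the goods are specified on the dual-use schedule? no. So the shipment is not a Covered Shipment.
Under section 5: the consignee is an affiliated undertaking? no; and Covered Shipment (section 9)? no. So the shipment is not a Restricted Good.
Under section 6: the goods are not specified on the dual-use schedule? yes; or the end-use certificate has been lodged? no. So the shipment is a Primary Transfer.
Under section 11: not a Primary Transfer (section 6)? no; the goods incorporate encryption functionality? no; the exporter does not hold a general authorisation? no — 0 of 3 hold (need ≥2) → not satisfied.
Under section 1: not a Restricted Good (section 5)? yes; and Primary Item (section 11)? no. So the shipment is not a Relevant Consignment.
Under section 4: the goods are of domestic origin? no; or the goods are intended for civil end-use? no; or the destination is a listed territory? yes. So the shipment is a Qualifying Consignment.
Under section 2: the destination is not a listed territory? no; and the goods are intended for civil end-use? no. So the shipment is not a Standard Consignment.
Under section 3: Qualifying Consignment (section 4)? yes; or Standard Consignment (section 2)? no. So the shipment is a Certified Article.
Under section 12: not a Tier V Article (section 13)? no; Relevant Consignment (section 1)? no; Certified Article (section 3)? yes — 1 of 3 hold (need ≥2) → not satisfied.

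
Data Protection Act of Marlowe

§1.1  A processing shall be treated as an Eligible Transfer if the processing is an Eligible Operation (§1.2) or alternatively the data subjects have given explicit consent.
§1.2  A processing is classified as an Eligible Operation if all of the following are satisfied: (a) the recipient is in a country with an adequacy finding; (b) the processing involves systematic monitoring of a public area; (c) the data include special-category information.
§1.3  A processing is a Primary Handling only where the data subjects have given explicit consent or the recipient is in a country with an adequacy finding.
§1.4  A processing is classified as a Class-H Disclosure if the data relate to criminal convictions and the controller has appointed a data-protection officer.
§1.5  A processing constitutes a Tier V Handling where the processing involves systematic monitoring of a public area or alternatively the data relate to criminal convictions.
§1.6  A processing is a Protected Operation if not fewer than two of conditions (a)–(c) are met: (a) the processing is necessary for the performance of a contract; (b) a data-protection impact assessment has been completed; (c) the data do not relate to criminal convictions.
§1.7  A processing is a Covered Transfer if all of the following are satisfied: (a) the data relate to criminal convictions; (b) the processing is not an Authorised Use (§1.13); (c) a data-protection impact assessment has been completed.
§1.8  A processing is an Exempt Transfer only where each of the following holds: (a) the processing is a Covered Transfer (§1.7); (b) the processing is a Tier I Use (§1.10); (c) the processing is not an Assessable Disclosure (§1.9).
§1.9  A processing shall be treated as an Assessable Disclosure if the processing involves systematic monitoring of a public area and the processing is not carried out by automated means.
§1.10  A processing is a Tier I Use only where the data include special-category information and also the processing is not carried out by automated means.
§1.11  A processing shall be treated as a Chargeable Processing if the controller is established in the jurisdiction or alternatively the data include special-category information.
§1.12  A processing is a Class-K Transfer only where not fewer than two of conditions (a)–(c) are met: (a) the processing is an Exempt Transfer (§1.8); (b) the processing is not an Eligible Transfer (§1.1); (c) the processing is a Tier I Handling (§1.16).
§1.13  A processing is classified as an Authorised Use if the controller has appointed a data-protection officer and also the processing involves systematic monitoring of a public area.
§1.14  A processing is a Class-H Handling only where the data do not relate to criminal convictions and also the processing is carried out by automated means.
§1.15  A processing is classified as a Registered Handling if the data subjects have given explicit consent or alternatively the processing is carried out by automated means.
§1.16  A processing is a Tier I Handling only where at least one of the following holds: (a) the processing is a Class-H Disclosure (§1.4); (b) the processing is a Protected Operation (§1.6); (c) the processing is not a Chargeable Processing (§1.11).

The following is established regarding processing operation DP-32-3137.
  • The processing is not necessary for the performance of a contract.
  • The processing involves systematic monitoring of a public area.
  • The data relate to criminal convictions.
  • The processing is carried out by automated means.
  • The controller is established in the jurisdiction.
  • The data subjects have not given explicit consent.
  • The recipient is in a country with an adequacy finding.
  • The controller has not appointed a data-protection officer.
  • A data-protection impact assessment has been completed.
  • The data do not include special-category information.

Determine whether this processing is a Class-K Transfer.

Under §1.13: the controller has appointed a data-protection officer? no; and the processing involves systematic monitoring of a public area? yes. So the processing is not an Authorised Use.
Under §1.7: the data relate to criminal convictions? yes; and not an Authorised Use (§1.13)? yes; and a data-protection impact assessment has been completed? yes. So the processing is a Covered Transfer.
Under §1.10: the data include special-category information? no; and the processing is not carried out by automated means? no. So the processing is not a Tier I Use.
Under §1.9: the processing involves systematic monitoring of a public area? yes; and the processing is not carried out by automated means? no. So the processing is not an Assessable Disclosure.
Under §1.8: Covered Transfer (§1.7)? yes; and Tier I Use (§1.10)? no; and not an Assessable Disclosure (§1.9)? yes. So the processing is not an Exempt Transfer.
Under §1.2: the recipient is in a country with an adequacy finding? yes; and the processing involves systematic monitoring of a public area? yes; and the data include special-category information? no. So the processing is not an Eligible Operation.
Under §1.1: Eligible Operation (§1.2)? no; or the data subjects have given explicit consent? no. So the processing is not an Eligible Transfer.
Under §1.4: the data relate to criminal convictions? yes; and the controller has appointed a data-protection officer? no. So the processing is not a Class-H Disclosure.
Under §1.6: the processing is necessary for the performance of a contract? no; a data-protection impact assessment has been completed? yes; the data do not relate to criminal convictions? no — 1 of 3 hold (need ≥2) → not satisfied.
Under §1.11: the controller is established in the jurisdiction? yes; or the data include special-category information? no. So the processing is a Chargeable Processing.
Under §1.16: Class-H Disclosure (§1.4)? no; or Protected Operation (§1.6)? no; or not a Chargeable Processing (§1.11)? no. So the processing is not a Tier I Handling.
Under §1.12: Exempt Transfer (§1.8)? no; not an Eligible Transfer (§1.1)? yes; Tier I Handling (§1.16)? no — 1 of 3 hold (need ≥2) → not satisfied.

No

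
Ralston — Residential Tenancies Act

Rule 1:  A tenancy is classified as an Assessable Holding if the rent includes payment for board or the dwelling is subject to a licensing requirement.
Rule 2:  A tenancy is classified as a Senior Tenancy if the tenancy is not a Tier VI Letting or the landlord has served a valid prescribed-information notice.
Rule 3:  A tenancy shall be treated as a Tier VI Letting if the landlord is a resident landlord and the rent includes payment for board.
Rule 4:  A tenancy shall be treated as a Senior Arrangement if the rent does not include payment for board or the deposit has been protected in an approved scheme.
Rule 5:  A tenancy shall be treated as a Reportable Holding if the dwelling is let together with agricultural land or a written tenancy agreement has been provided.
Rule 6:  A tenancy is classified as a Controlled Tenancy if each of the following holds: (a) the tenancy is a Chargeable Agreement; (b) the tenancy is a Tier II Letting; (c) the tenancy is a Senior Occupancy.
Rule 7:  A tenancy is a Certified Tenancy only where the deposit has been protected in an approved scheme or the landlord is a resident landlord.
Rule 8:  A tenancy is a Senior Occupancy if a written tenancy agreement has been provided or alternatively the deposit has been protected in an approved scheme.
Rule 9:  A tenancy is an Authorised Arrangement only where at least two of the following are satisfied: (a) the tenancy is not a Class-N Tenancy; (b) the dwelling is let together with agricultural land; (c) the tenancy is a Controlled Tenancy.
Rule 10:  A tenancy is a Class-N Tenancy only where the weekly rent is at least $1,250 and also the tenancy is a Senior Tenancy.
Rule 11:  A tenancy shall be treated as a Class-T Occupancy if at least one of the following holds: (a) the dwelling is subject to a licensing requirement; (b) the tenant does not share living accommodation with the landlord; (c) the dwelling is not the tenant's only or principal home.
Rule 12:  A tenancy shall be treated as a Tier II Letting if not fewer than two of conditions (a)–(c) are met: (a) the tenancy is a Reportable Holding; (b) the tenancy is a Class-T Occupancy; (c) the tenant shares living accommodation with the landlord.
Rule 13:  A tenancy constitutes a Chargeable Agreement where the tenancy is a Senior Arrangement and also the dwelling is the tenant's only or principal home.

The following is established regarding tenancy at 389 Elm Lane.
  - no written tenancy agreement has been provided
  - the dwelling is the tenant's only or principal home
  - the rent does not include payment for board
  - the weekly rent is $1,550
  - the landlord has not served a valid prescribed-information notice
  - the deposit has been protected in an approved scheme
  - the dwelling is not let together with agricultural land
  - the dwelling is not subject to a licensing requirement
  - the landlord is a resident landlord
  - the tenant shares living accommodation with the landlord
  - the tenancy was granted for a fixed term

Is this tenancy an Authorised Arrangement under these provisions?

No

rule 3 — Tier VI Letting: [the landlord is a resident landlord? yes] AND [the rent includes payment for board? no] → not satisfied.
rule 2 — Senior Tenancy: [not a Tier VI Letting (rule 3)? yes] OR [the landlord has served a valid prescribed-information notice? no] → satisfied.
rule 10 — Class-N Tenancy: [weekly rent: $1,550 ≥ $1,250? yes] AND [Senior Tenancy (rule 2)? yes] → satisfied.
rule 4 — Senior Arrangement: [the rent does not include payment for board? yes] OR [the deposit has been protected in an approved scheme? yes] → satisfied.
rule 13 — Chargeable Agreement: [Senior Arrangement (rule 4)? yes] AND [the dwelling is the tenant's only or principal home? yes] → satisfied.
rule 5 — Reportable Holding: [the dwelling is let together with agricultural land? no] OR [a written tenancy agreement has been provided? no] → not satisfied.
rule 11 — Class-T Occupancy: [the dwelling is subject to a licensing requirement? no] OR [the tenant does not share living accommodation with the landlord? no] OR [the dwelling is not the tenant's only or principal home? no] → not satisfied.
rule 12 — Tier II Letting: Reportable Holding (rule 5)? no; Class-T Occupancy (rule 11)? no; the tenant shares living accommodation with the landlord? yes — 1 of 3 hold (need ≥2) → not satisfied.
rule 8 — Senior Occupancy: [a written tenancy agreement has been provided? no] OR [the deposit has been protected in an approved scheme? yes] → satisfied.
rule 6 — Controlled Tenancy: [Chargeable Agreement (rule 13)? yes] AND [Tier II Letting (rule 12)? no] AND [Senior Occupancy (rule 8)? yes] → not satisfied.
rule 9 — Authorised Arrangement: not a Class-N Tenancy (rule 10)? no; the dwelling is let together with agricultural land? no; Controlled Tenancy (rule 6)? no — 0 of 3 hold (need ≥2) → not satisfied.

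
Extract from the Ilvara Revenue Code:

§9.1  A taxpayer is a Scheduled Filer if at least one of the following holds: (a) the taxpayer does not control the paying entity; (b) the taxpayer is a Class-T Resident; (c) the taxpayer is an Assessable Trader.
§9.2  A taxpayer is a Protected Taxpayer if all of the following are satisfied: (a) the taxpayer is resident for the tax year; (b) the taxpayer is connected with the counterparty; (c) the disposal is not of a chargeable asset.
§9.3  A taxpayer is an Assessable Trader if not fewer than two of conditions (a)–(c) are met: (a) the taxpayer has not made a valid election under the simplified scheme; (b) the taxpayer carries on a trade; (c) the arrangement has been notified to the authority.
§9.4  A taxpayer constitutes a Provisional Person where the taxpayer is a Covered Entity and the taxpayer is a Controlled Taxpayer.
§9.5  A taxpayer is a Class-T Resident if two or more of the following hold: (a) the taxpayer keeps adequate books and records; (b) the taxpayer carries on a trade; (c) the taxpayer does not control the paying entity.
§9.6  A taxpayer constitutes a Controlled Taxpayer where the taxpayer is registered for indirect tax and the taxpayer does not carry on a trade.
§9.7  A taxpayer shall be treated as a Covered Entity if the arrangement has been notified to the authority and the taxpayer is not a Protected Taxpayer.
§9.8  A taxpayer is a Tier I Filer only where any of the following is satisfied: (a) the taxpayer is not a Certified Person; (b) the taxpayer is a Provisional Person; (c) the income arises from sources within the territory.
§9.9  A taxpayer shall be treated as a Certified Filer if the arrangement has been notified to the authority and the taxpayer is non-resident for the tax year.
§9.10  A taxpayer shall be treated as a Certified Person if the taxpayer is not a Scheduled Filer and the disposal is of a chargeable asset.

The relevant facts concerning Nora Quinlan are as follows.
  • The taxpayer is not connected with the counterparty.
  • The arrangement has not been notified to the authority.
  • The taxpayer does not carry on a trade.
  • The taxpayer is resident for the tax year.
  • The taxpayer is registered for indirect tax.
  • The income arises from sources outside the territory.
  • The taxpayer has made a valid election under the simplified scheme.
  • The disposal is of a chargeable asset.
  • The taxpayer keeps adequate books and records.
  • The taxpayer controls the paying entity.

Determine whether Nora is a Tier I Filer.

Under §9.5: the taxpayer keeps adequate books and records? yes; the taxpayer carries on a trade? no; the taxpayer does not control the paying entity? no — 1 of 3 hold (need ≥2) → not satisfied.
Under §9.3: the taxpayer has not made a valid election under the simplified scheme? no; the taxpayer carries on a trade? no; the arrangement has been notified to the authority? no — 0 of 3 hold (need ≥2) → not satisfied.
Under §9.1: the taxpayer does not control the paying entity? no; or Class-T Resident (§9.5)? no; or Assessable Trader (§9.3)? no. So the taxpayer is not a Scheduled Filer.
Under §9.10: not a Scheduled Filer (§9.1)? yes; and the disposal is of a chargeable asset? yes. So the taxpayer is a Certified Person.
Under §9.2: the taxpayer is resident for the tax year? yes; and the taxpayer is connected with the counterparty? no; and the disposal is not of a chargeable asset? no. So the taxpayer is not a Protected Taxpayer.
Under §9.7: the arrangement has been notified to the authority? no; and not a Protected Taxpayer (§9.2)? yes. So the taxpayer is not a Covered Entity.
Under §9.6: the taxpayer is registered for indirect tax? yes; and the taxpayer does not carry on a trade? yes. So the taxpayer is a Controlled Taxpayer.
Under §9.4: Covered Entity (§9.7)? no; and Controlled Taxpayer (§9.6)? yes. So the taxpayer is not a Provisional Person.
Under §9.8: not a Certified Person (§9.10)? no; or Provisional Person (§9.4)? no; or the income arises from sources within the territory? no. So the taxpayer is not a Tier I Filer.

No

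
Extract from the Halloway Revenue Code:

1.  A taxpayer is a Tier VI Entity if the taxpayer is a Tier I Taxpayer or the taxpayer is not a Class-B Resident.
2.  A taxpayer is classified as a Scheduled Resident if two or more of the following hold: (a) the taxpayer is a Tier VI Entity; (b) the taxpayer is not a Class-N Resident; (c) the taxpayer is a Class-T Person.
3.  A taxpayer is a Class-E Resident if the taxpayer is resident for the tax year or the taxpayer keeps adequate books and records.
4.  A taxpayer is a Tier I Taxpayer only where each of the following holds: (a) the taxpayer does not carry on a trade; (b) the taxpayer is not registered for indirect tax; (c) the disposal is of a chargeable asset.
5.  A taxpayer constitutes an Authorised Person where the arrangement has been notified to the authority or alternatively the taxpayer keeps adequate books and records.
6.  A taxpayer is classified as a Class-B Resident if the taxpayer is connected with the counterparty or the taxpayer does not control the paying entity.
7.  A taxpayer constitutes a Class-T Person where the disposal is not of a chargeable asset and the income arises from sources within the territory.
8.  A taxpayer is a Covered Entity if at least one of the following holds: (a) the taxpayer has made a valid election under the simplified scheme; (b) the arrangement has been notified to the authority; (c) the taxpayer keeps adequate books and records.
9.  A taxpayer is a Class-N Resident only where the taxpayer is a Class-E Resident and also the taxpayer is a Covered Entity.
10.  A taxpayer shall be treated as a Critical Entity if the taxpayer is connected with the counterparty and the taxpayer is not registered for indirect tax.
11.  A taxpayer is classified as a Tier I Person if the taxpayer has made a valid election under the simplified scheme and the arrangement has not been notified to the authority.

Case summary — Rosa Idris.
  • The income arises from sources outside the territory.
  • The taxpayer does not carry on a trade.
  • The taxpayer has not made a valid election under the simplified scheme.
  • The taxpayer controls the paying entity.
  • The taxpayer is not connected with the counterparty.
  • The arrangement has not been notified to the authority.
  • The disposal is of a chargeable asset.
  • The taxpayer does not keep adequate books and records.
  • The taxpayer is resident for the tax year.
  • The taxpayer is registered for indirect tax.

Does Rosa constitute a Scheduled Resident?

Yes

paragraph 4 — Tier I Taxpayer: [the taxpayer does not carry on a trade? yes] AND [the taxpayer is not registered for indirect tax? no] AND [the disposal is of a chargeable asset? yes] → not satisfied.
paragraph 6 — Class-B Resident: [the taxpayer is connected with the counterparty? no] OR [the taxpayer does not control the paying entity? no] → not satisfied.
paragraph 1 — Tier VI Entity: [Tier I Taxpayer (paragraph 4)? no] OR [not a Class-B Resident (paragraph 6)? yes] → satisfied.
paragraph 3 — Class-E Resident: [the taxpayer is resident for the tax year? yes] OR [the taxpayer keeps adequate books and records? no] → satisfied.
paragraph 8 — Covered Entity: [the taxpayer has made a valid election under the simplified scheme? no] OR [the arrangement has been notified to the authority? no] OR [the taxpayer keeps adequate books and records? no] → not satisfied.
paragraph 9 — Class-N Resident: [Class-E Resident (paragraph 3)? yes] AND [Covered Entity (paragraph 8)? no] → not satisfied.
paragraph 7 — Class-T Person: [the disposal is not of a chargeable asset? no] AND [the income arises from sources within the territory? no] → not satisfied.
paragraph 2 — Scheduled Resident: Tier VI Entity (paragraph 1)? yes; not a Class-N Resident (paragraph 9)? yes; Class-T Person (paragraph 7)? no — 2 of 3 hold (need ≥2) → satisfied.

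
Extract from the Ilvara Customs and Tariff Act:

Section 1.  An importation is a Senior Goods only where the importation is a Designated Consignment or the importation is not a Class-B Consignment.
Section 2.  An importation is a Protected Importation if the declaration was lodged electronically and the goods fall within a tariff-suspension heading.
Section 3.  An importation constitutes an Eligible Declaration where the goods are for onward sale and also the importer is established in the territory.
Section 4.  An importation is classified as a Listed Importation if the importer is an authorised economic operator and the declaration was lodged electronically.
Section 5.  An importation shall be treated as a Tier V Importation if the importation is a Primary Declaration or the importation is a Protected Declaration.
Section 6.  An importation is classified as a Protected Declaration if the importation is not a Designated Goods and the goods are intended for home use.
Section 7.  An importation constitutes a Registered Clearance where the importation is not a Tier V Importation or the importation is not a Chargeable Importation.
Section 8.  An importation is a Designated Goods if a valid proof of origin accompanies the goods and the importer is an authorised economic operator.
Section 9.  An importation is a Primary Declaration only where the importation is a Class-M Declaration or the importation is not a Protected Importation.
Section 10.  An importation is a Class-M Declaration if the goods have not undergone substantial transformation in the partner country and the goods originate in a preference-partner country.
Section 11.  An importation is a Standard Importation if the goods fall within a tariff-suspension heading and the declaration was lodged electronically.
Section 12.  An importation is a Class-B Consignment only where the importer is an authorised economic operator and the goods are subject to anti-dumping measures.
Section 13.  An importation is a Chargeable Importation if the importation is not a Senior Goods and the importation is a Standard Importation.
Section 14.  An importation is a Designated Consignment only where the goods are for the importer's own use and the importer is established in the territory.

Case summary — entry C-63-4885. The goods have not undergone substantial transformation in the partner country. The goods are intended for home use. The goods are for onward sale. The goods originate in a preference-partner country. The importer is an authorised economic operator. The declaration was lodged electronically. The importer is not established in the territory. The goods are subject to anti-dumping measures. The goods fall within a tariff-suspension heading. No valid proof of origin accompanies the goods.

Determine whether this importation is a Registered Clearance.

No

section 10 — Class-M Declaration: [the goods have not undergone substantial transformation in the partner country? yes] AND [the goods originate in a preference-partner country? yes] → satisfied.
section 2 — Protected Importation: [the declaration was lodged electronically? yes] AND [the goods fall within a tariff-suspension heading? yes] → satisfied.
section 9 — Primary Declaration: [Class-M Declaration (section 10)? yes] OR [not a Protected Importation (section 2)? no] → satisfied.
section 8 — Designated Goods: [a valid proof of origin accompanies the goods? no] AND [the importer is an authorised economic operator? yes] → not satisfied.
section 6 — Protected Declaration: [not a Designated Goods (section 8)? yes] AND [the goods are intended for home use? yes] → satisfied.
section 5 — Tier V Importation: [Primary Declaration (section 9)? yes] OR [Protected Declaration (section 6)? yes] → satisfied.
section 14 — Designated Consignment: [the goods are for the importer's own use? no] AND [the importer is established in the territory? no] → not satisfied.
section 12 — Class-B Consignment: [the importer is an authorised economic operator? yes] AND [the goods are subject to anti-dumping measures? yes] → satisfied.
section 1 — Senior Goods: [Designated Consignment (section 14)? no] OR [not a Class-B Consignment (section 12)? no] → not satisfied.
section 11 — Standard Importation: [the goods fall within a tariff-suspension heading? yes] AND [the declaration was lodged electronically? yes] → satisfied.
section 13 — Chargeable Importation: [not a Senior Goods (section 1)? yes] AND [Standard Importation (section 11)? yes] → satisfied.
section 7 — Registered Clearance: [not a Tier V Importation (section 5)? no] OR [not a Chargeable Importation (section 13)? no] → not satisfied.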